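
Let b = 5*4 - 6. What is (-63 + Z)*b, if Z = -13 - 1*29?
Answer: -1470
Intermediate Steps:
b = 14 (b = 20 - 6 = 14)
Z = -42 (Z = -13 - 29 = -42)
(-63 + Z)*b = (-63 - 42)*14 = -105*14 = -1470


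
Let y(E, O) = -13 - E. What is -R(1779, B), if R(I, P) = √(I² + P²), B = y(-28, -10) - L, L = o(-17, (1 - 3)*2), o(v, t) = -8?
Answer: -13*√18730 ≈ -1779.1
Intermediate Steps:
L = -8
B = 23 (B = (-13 - 1*(-28)) - 1*(-8) = (-13 + 28) + 8 = 15 + 8 = 23)
-R(1779, B) = -√(1779² + 23²) = -√(3164841 + 529) = -√3165370 = -13*√18730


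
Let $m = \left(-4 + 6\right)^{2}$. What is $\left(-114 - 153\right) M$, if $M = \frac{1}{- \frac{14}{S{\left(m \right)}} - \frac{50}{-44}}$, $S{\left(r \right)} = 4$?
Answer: $\frac{2937}{26} \approx 112.96$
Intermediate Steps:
$m = 4$ ($m = 2^{2} = 4$)
$M = - \frac{11}{26}$ ($M = \frac{1}{- \frac{14}{4} - \frac{50}{-44}} = \frac{1}{\left(-14\right) \frac{1}{4} - - \frac{25}{22}} = \frac{1}{- \frac{7}{2} + \frac{25}{22}} = \frac{1}{- \frac{26}{11}} = - \frac{11}{26} \approx -0.42308$)
$\left(-114 - 153\right) M = \left(-114 - 153\right) \left(- \frac{11}{26}\right) = \left(-267\right) \left(- \frac{11}{26}\right) = \frac{2937}{26}$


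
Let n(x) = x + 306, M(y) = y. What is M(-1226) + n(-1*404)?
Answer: -1324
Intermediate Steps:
n(x) = 306 + x
M(-1226) + n(-1*404) = -1226 + (306 - 1*404) = -1226 + (306 - 404) = -1226 - 98 = -1324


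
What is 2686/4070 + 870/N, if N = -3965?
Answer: 710909/1613755 ≈ 0.44053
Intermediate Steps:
2686/4070 + 870/N = 2686/4070 + 870/(-3965) = 2686*(1/4070) + 870*(-1/3965) = 1343/2035 - 174/793 = 710909/1613755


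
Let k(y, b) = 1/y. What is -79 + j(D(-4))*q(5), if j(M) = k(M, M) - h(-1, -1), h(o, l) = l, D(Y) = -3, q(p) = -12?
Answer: -87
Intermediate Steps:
j(M) = 1 + 1/M (j(M) = 1/M - 1*(-1) = 1/M + 1 = 1 + 1/M)
-79 + j(D(-4))*q(5) = -79 + ((1 - 3)/(-3))*(-12) = -79 - ⅓*(-2)*(-12) = -79 + (⅔)*(-12) = -79 - 8 = -87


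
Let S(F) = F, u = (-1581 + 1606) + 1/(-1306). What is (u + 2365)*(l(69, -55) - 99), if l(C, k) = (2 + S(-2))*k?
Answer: -309012561/1306 ≈ -2.3661e+5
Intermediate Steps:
u = 32649/1306 (u = 25 - 1/1306 = 32649/1306 ≈ 24.999)
l(C, k) = 0 (l(C, k) = (2 - 2)*k = 0*k = 0)
(u + 2365)*(l(69, -55) - 99) = (32649/1306 + 2365)*(0 - 99) = (3121339/1306)*(-99) = -309012561/1306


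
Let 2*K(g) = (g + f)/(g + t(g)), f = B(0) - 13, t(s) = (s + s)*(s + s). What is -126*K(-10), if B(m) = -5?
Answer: 294/65 ≈ 4.5231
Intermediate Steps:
t(s) = 4*s**2 (t(s) = (2*s)*(2*s) = 4*s**2)
f = -18 (f = -5 - 13 = -18)
K(g) = (-18 + g)/(2*(g + 4*g**2)) (K(g) = ((g - 18)/(g + 4*g**2))/2 = ((-18 + g)/(g + 4*g**2))/2 = (-18 + g)/(2*(g + 4*g**2)))
-126*K(-10) = -63*(-18 - 10)/((-10)*(1 + 4*(-10))) = -63*(-1)*(-28)/(10*(1 - 40)) = -63*(-1)*(-28)/(10*(-39)) = -63*(-1)*(-1)*(-28)/(10*39) = -126*(-7/195) = 294/65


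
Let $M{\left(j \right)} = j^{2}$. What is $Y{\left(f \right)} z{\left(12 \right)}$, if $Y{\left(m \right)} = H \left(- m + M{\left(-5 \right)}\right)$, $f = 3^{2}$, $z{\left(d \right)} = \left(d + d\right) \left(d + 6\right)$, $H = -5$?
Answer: $-34560$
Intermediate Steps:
$z{\left(d \right)} = 2 d \left(6 + d\right)$
$f = 9$
$Y{\left(m \right)} = -125 + 5 m$ ($Y{\left(m \right)} = - 5 \left(- m + \left(-5\right)^{2}\right) = - 5 \left(- m + 25\right) = - 5 \left(25 - m\right) = -125 + 5 m$)
$Y{\left(f \right)} z{\left(12 \right)} = \left(-125 + 5 \cdot 9\right) 2 \cdot 12 \left(6 + 12\right) = \left(-125 + 45\right) 2 \cdot 12 \cdot 18 = \left(-80\right) 432 = -34560$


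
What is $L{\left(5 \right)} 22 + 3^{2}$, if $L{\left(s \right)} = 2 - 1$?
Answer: $31$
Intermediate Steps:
$L{\left(s \right)} = 1$ ($L{\left(s \right)} = 2 - 1 = 1$)
$L{\left(5 \right)} 22 + 3^{2} = 1 \cdot 22 + 3^{2} = 22 + 9 = 31$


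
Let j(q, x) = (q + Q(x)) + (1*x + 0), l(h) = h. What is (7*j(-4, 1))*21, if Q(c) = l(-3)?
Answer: -882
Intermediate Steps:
Q(c) = -3
j(q, x) = -3 + q + x (j(q, x) = (q - 3) + (1*x + 0) = (-3 + q) + (x + 0) = (-3 + q) + x = -3 + q + x)
(7*j(-4, 1))*21 = (7*(-3 - 4 + 1))*21 = (7*(-6))*21 = -42*21 = -882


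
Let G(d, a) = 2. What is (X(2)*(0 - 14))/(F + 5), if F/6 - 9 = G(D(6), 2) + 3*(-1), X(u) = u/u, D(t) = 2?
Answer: -14/53 ≈ -0.26415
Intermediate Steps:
X(u) = 1
F = 48 (F = 54 + 6*(2 + 3*(-1)) = 54 + 6*(2 - 3) = 54 + 6*(-1) = 54 - 6 = 48)
(X(2)*(0 - 14))/(F + 5) = (1*(0 - 14))/(48 + 5) = (1*(-14))/53 = -14*1/53 = -14/53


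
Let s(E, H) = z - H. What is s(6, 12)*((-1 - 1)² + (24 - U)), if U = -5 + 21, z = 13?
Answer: 12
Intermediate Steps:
U = 16
s(E, H) = 13 - H
s(6, 12)*((-1 - 1)² + (24 - U)) = (13 - 1*12)*((-1 - 1)² + (24 - 1*16)) = (13 - 12)*((-2)² + (24 - 16)) = 1*(4 + 8) = 1*12 = 12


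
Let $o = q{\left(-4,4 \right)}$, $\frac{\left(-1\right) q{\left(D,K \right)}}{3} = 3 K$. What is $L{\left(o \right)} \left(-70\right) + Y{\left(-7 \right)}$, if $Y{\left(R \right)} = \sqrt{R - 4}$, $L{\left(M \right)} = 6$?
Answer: $-420 + i \sqrt{11} \approx -420.0 + 3.3166 i$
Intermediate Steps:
$q{\left(D,K \right)} = - 9 K$ ($q{\left(D,K \right)} = - 3 \cdot 3 K = - 9 K$)
$o = -36$ ($o = \left(-9\right) 4 = -36$)
$Y{\left(R \right)} = \sqrt{-4 + R}$
$L{\left(o \right)} \left(-70\right) + Y{\left(-7 \right)} = 6 \left(-70\right) + \sqrt{-4 - 7} = -420 + \sqrt{-11} = -420 + i \sqrt{11}$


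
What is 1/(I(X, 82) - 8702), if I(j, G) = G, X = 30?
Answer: -1/8620 ≈ -0.00011601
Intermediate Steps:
1/(I(X, 82) - 8702) = 1/(82 - 8702) = 1/(-8620) = -1/8620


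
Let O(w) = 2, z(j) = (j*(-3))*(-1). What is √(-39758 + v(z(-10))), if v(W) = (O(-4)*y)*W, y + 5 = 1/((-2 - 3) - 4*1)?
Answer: 59*I*√102/3 ≈ 198.62*I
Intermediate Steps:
y = -46/9 (y = -5 + 1/((-2 - 3) - 4*1) = -5 + 1/(-5 - 4) = -5 + 1/(-9) = -5 - ⅑ = -46/9 ≈ -5.1111)
z(j) = 3*j (z(j) = -3*j*(-1) = 3*j)
v(W) = -92*W/9 (v(W) = (2*(-46/9))*W = -92*W/9)
√(-39758 + v(z(-10))) = √(-39758 - 92*(-10)/3) = √(-39758 - 92/9*(-30)) = √(-39758 + 920/3) = √(-118354/3) = 59*I*√102/3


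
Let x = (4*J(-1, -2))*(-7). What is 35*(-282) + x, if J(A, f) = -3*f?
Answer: -10038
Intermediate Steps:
x = -168 (x = (4*(-3*(-2)))*(-7) = (4*6)*(-7) = 24*(-7) = -168)
35*(-282) + x = 35*(-282) - 168 = -9870 - 168 = -10038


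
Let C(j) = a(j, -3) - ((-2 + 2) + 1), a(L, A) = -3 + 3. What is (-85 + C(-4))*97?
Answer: -8342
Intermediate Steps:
a(L, A) = 0
C(j) = -1 (C(j) = 0 - ((-2 + 2) + 1) = 0 - (0 + 1) = 0 - 1*1 = 0 - 1 = -1)
(-85 + C(-4))*97 = (-85 - 1)*97 = -86*97 = -8342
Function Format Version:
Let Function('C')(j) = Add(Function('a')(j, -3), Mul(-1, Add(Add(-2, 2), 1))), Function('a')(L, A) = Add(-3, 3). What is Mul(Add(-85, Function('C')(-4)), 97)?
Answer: -8342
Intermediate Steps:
Function('a')(L, A) = 0
Function('C')(j) = -1 (Function('C')(j) = Add(0, Mul(-1, Add(Add(-2, 2), 1))) = Add(0, Mul(-1, Add(0, 1))) = Add(0, Mul(-1, 1)) = Add(0, -1) = -1)
Mul(Add(-85, Function('C')(-4)), 97) = Mul(Add(-85, -1), 97) = Mul(-86, 97) = -8342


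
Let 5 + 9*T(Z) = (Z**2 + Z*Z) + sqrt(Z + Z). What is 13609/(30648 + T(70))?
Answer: 34983880587/81582782989 - 244962*sqrt(35)/81582782989 ≈ 0.42880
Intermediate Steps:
T(Z) = -5/9 + 2*Z**2/9 + sqrt(2)*sqrt(Z)/9 (T(Z) = -5/9 + ((Z**2 + Z*Z) + sqrt(Z + Z))/9 = -5/9 + ((Z**2 + Z**2) + sqrt(2*Z))/9 = -5/9 + (2*Z**2 + sqrt(2)*sqrt(Z))/9 = -5/9 + (2*Z**2/9 + sqrt(2)*sqrt(Z)/9) = -5/9 + 2*Z**2/9 + sqrt(2)*sqrt(Z)/9)
13609/(30648 + T(70)) = 13609/(30648 + (-5/9 + (2/9)*70**2 + sqrt(2)*sqrt(70)/9)) = 13609/(30648 + (-5/9 + (2/9)*4900 + 2*sqrt(35)/9)) = 13609/(30648 + (-5/9 + 9800/9 + 2*sqrt(35)/9)) = 13609/(30648 + (3265/3 + 2*sqrt(35)/9)) = 13609/(95209/3 + 2*sqrt(35)/9)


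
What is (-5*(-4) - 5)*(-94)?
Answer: -1410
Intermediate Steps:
(-5*(-4) - 5)*(-94) = (20 - 5)*(-94) = 15*(-94) = -1410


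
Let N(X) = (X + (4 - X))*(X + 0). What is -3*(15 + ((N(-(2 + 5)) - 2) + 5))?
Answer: 30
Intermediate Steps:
N(X) = 4*X
-3*(15 + ((N(-(2 + 5)) - 2) + 5)) = -3*(15 + ((4*(-(2 + 5)) - 2) + 5)) = -3*(15 + ((4*(-1*7) - 2) + 5)) = -3*(15 + ((4*(-7) - 2) + 5)) = -3*(15 + ((-28 - 2) + 5)) = -3*(15 + (-30 + 5)) = -3*(15 - 25) = -3*(-10) = 30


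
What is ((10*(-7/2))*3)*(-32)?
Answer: 3360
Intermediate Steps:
((10*(-7/2))*3)*(-32) = -35*3*(-32) = -105*(-32) = 3360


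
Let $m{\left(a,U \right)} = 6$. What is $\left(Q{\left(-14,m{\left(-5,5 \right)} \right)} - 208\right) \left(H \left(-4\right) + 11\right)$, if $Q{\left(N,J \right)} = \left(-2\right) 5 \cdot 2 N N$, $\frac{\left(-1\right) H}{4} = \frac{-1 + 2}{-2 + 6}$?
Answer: $-61920$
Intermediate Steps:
$H = -1$ ($H = - 4 \frac{-1 + 2}{-2 + 6} = - 4 \cdot 1 \cdot \frac{1}{4} = \left(-4\right) \frac{1}{4} = -1$)
$Q{\left(N,J \right)} = - 20 N^{2}$ ($Q{\left(N,J \right)} = - 10 \cdot 2 N^{2} = - 20 N^{2}$)
$\left(Q{\left(-14,m{\left(-5,5 \right)} \right)} - 208\right) \left(H \left(-4\right) + 11\right) = \left(- 20 \left(-14\right)^{2} - 208\right) \left(\left(-1\right) \left(-4\right) + 11\right) = \left(\left(-20\right) 196 - 208\right) \left(4 + 11\right) = \left(-3920 - 208\right) 15 = \left(-4128\right) 15 = -61920$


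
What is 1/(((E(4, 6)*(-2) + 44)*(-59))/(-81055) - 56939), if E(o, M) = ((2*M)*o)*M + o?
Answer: -16211/923044501 ≈ -1.7563e-5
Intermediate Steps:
E(o, M) = o + 2*o*M**2 (E(o, M) = (2*M*o)*M + o = 2*o*M**2 + o = o + 2*o*M**2)
1/(((E(4, 6)*(-2) + 44)*(-59))/(-81055) - 56939) = 1/((((4*(1 + 2*6**2))*(-2) + 44)*(-59))/(-81055) - 56939) = 1/((((4*(1 + 2*36))*(-2) + 44)*(-59))*(-1/81055) - 56939) = 1/((((4*(1 + 72))*(-2) + 44)*(-59))*(-1/81055) - 56939) = 1/((((4*73)*(-2) + 44)*(-59))*(-1/81055) - 56939) = 1/(((292*(-2) + 44)*(-59))*(-1/81055) - 56939) = 1/(((-584 + 44)*(-59))*(-1/81055) - 56939) = 1/(-540*(-59)*(-1/81055) - 56939) = 1/(31860*(-1/81055) - 56939) = 1/(-6372/16211 - 56939) = 1/(-923044501/16211) = -16211/923044501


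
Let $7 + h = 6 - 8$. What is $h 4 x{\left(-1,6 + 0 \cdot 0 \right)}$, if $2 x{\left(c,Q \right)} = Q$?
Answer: $-108$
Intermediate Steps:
$x{\left(c,Q \right)} = \frac{Q}{2}$
$h = -9$ ($h = -7 + \left(6 - 8\right) = -7 - 2 = -9$)
$h 4 x{\left(-1,6 + 0 \cdot 0 \right)} = \left(-9\right) 4 \frac{6 + 0 \cdot 0}{2} = - 36 \frac{6 + 0}{2} = - 36 \cdot \frac{1}{2} \cdot 6 = \left(-36\right) 3 = -108$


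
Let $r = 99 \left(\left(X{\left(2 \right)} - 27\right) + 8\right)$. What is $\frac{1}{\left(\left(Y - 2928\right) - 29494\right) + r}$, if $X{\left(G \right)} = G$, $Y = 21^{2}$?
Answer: $- \frac{1}{33664} \approx -2.9705 \cdot 10^{-5}$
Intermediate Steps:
$Y = 441$
$r = -1683$ ($r = 99 \left(\left(2 - 27\right) + 8\right) = 99 \left(-25 + 8\right) = 99 \left(-17\right) = -1683$)
$\frac{1}{\left(\left(Y - 2928\right) - 29494\right) + r} = \frac{1}{\left(\left(441 - 2928\right) - 29494\right) - 1683} = \frac{1}{\left(-2487 - 29494\right) - 1683} = \frac{1}{-31981 - 1683} = \frac{1}{-33664} = - \frac{1}{33664}$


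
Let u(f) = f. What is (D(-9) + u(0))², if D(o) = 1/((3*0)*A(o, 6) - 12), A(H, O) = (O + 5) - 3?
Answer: 1/144 ≈ 0.0069444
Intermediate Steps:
A(H, O) = 2 + O (A(H, O) = (5 + O) - 3 = 2 + O)
D(o) = -1/12 (D(o) = 1/((3*0)*(2 + 6) - 12) = 1/(0*8 - 12) = 1/(0 - 12) = 1/(-12) = -1/12)
(D(-9) + u(0))² = (-1/12 + 0)² = (-1/12)² = 1/144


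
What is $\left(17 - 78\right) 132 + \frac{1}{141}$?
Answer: $- \frac{1135331}{141} \approx -8052.0$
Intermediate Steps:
$\left(17 - 78\right) 132 + \frac{1}{141} = \left(-61\right) 132 + \frac{1}{141} = -8052 + \frac{1}{141} = - \frac{1135331}{141}$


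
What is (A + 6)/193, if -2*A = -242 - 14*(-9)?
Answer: 64/193 ≈ 0.33161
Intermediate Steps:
A = 58 (A = -(-242 - 14*(-9))/2 = -(-242 + 126)/2 = -1/2*(-116) = 58)
(A + 6)/193 = (58 + 6)/193 = 64*(1/193) = 64/193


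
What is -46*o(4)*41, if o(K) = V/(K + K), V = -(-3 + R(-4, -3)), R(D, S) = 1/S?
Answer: -4715/6 ≈ -785.83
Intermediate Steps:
V = 10/3 (V = -(-3 + 1/(-3)) = -(-3 - ⅓) = -1*(-10/3) = 10/3 ≈ 3.3333)
o(K) = 5/(3*K) (o(K) = 10/(3*(K + K)) = 10/(3*((2*K))) = 10*(1/(2*K))/3 = 5/(3*K))
-46*o(4)*41 = -230/(3*4)*41 = -46*5/12*41 = -115/6*41 = -4715/6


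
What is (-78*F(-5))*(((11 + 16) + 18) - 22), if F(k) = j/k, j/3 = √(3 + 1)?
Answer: 10764/5 ≈ 2152.8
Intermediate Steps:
j = 6 (j = 3*√(3 + 1) = 3*√4 = 3*2 = 6)
F(k) = 6/k
(-78*F(-5))*(((11 + 16) + 18) - 22) = (-468/(-5))*(((11 + 16) + 18) - 22) = (-468*(-1)/5)*((27 + 18) - 22) = (-78*(-6/5))*(45 - 22) = (468/5)*23 = 10764/5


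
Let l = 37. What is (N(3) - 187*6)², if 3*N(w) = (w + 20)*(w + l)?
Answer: 5982916/9 ≈ 6.6477e+5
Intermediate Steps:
N(w) = (20 + w)*(37 + w)/3 (N(w) = ((w + 20)*(w + 37))/3 = ((20 + w)*(37 + w))/3 = (20 + w)*(37 + w)/3)
(N(3) - 187*6)² = ((740/3 + 19*3 + (⅓)*3²) - 187*6)² = ((740/3 + 57 + (⅓)*9) - 1122)² = ((740/3 + 57 + 3) - 1122)² = (920/3 - 1122)² = (-2446/3)² = 5982916/9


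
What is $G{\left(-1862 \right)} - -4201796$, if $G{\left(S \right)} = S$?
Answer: $4199934$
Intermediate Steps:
$G{\left(-1862 \right)} - -4201796 = -1862 - -4201796 = -1862 + 4201796 = 4199934$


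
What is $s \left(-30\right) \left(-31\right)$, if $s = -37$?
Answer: $-34410$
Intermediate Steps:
$s \left(-30\right) \left(-31\right) = \left(-37\right) \left(-30\right) \left(-31\right) = 1110 \left(-31\right) = -34410$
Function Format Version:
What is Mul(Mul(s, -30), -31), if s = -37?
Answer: -34410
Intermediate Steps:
Mul(Mul(s, -30), -31) = Mul(Mul(-37, -30), -31) = Mul(1110, -31) = -34410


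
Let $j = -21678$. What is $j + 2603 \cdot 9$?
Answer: $1749$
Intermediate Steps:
$j + 2603 \cdot 9 = -21678 + 2603 \cdot 9 = -21678 + 23427 = 1749$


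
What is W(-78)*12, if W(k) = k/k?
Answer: 12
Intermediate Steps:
W(k) = 1
W(-78)*12 = 1*12 = 12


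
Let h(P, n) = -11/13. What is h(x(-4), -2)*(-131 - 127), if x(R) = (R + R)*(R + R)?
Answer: 2838/13 ≈ 218.31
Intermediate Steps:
x(R) = 4*R² (x(R) = (2*R)*(2*R) = 4*R²)
h(P, n) = -11/13 (h(P, n) = -11*1/13 = -11/13)
h(x(-4), -2)*(-131 - 127) = -11*(-131 - 127)/13 = -11/13*(-258) = 2838/13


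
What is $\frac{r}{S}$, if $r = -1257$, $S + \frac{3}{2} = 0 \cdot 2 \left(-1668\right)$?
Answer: $838$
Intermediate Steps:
$S = - \frac{3}{2}$ ($S = - \frac{3}{2} + 0 \cdot 2 \left(-1668\right) = - \frac{3}{2} + 0 \left(-1668\right) = - \frac{3}{2} + 0 = - \frac{3}{2} \approx -1.5$)
$\frac{r}{S} = - \frac{1257}{- \frac{3}{2}} = \left(-1257\right) \left(- \frac{2}{3}\right) = 838$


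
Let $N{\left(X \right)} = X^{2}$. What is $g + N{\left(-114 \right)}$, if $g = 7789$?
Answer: $20785$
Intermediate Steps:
$g + N{\left(-114 \right)} = 7789 + \left(-114\right)^{2} = 7789 + 12996 = 20785$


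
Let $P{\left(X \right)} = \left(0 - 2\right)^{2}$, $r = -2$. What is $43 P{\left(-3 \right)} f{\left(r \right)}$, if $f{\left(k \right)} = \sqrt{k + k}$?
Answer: $344 i \approx 344.0 i$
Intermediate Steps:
$P{\left(X \right)} = 4$ ($P{\left(X \right)} = \left(-2\right)^{2} = 4$)
$f{\left(k \right)} = \sqrt{2} \sqrt{k}$ ($f{\left(k \right)} = \sqrt{2 k} = \sqrt{2} \sqrt{k}$)
$43 P{\left(-3 \right)} f{\left(r \right)} = 43 \cdot 4 \sqrt{2} \sqrt{-2} = 172 \sqrt{2} i \sqrt{2} = 172 \cdot 2 i = 344 i$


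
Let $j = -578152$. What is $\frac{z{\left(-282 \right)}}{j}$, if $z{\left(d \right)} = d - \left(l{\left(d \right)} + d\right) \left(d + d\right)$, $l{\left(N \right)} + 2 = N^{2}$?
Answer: $- \frac{22345539}{289076} \approx -77.3$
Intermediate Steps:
$l{\left(N \right)} = -2 + N^{2}$
$z{\left(d \right)} = d - 2 d \left(-2 + d + d^{2}\right)$ ($z{\left(d \right)} = d - \left(\left(-2 + d^{2}\right) + d\right) \left(d + d\right) = d - \left(-2 + d + d^{2}\right) 2 d = d - 2 d \left(-2 + d + d^{2}\right)$)
$\frac{z{\left(-282 \right)}}{j} = \frac{\left(-282\right) \left(5 - -564 - 2 \left(-282\right)^{2}\right)}{-578152} = - 282 \left(5 + 564 - 159048\right) \left(- \frac{1}{578152}\right) = \left(-282\right) \left(-158479\right) \left(- \frac{1}{578152}\right) = 44691078 \left(- \frac{1}{578152}\right) = - \frac{22345539}{289076}$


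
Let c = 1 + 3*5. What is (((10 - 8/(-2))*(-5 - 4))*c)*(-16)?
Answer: 32256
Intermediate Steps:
c = 16 (c = 1 + 15 = 16)
(((10 - 8/(-2))*(-5 - 4))*c)*(-16) = (((10 - 8/(-2))*(-5 - 4))*16)*(-16) = (((10 - 8*(-½))*(-9))*16)*(-16) = (((10 + 4)*(-9))*16)*(-16) = ((14*(-9))*16)*(-16) = -126*16*(-16) = -2016*(-16) = 32256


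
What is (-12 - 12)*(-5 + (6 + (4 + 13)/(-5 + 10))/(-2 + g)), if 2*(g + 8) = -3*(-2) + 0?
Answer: 5328/35 ≈ 152.23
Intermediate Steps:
g = -5 (g = -8 + (-3*(-2) + 0)/2 = -8 + (6 + 0)/2 = -8 + (1/2)*6 = -8 + 3 = -5)
(-12 - 12)*(-5 + (6 + (4 + 13)/(-5 + 10))/(-2 + g)) = (-12 - 12)*(-5 + (6 + (4 + 13)/(-5 + 10))/(-2 - 5)) = -24*(-5 + (6 + 17/5)/(-7)) = -24*(-5 + (6 + 17*(1/5))*(-1/7)) = -24*(-5 + (6 + 17/5)*(-1/7)) = -24*(-5 + (47/5)*(-1/7)) = -24*(-5 - 47/35) = -24*(-222/35) = 5328/35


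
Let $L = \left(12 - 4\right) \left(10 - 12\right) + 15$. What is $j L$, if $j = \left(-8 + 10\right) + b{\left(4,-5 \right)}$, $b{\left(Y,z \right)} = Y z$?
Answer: $18$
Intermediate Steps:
$j = -18$ ($j = \left(-8 + 10\right) + 4 \left(-5\right) = 2 - 20 = -18$)
$L = -1$ ($L = 8 \left(-2\right) + 15 = -16 + 15 = -1$)
$j L = \left(-18\right) \left(-1\right) = 18$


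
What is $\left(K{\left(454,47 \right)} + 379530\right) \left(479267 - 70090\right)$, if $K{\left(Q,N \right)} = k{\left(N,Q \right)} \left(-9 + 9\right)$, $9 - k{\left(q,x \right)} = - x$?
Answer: $155294946810$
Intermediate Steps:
$k{\left(q,x \right)} = 9 + x$ ($k{\left(q,x \right)} = 9 - - x = 9 + x$)
$K{\left(Q,N \right)} = 0$ ($K{\left(Q,N \right)} = \left(9 + Q\right) \left(-9 + 9\right) = \left(9 + Q\right) 0 = 0$)
$\left(K{\left(454,47 \right)} + 379530\right) \left(479267 - 70090\right) = \left(0 + 379530\right) \left(479267 - 70090\right) = 379530 \cdot 409177 = 155294946810$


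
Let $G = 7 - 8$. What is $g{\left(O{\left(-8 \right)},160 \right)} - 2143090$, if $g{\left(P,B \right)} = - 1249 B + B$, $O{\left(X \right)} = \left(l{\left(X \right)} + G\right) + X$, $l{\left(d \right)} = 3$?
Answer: $-2342770$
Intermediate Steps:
$G = -1$
$O{\left(X \right)} = 2 + X$ ($O{\left(X \right)} = \left(3 - 1\right) + X = 2 + X$)
$g{\left(P,B \right)} = - 1248 B$
$g{\left(O{\left(-8 \right)},160 \right)} - 2143090 = \left(-1248\right) 160 - 2143090 = -199680 - 2143090 = -2342770$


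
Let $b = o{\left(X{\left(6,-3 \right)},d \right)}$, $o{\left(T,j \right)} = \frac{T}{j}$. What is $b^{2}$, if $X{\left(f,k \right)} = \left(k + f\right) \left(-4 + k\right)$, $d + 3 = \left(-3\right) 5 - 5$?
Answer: $\frac{441}{529} \approx 0.83365$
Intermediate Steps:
$d = -23$ ($d = -3 - 20 = -23$)
$X{\left(f,k \right)} = \left(-4 + k\right) \left(f + k\right)$ ($X{\left(f,k \right)} = \left(f + k\right) \left(-4 + k\right) = \left(-4 + k\right) \left(f + k\right)$)
$b = \frac{21}{23}$ ($b = \frac{\left(-3\right)^{2} - 24 - -12 + 6 \left(-3\right)}{-23} = \left(9 - 24 + 12 - 18\right) \left(- \frac{1}{23}\right) = \left(-21\right) \left(- \frac{1}{23}\right) = \frac{21}{23} \approx 0.91304$)
$b^{2} = \left(\frac{21}{23}\right)^{2} = \frac{441}{529}$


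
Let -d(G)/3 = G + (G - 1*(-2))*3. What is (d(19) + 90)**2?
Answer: 24336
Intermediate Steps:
d(G) = -18 - 12*G (d(G) = -3*(G + (G - 1*(-2))*3) = -3*(G + (G + 2)*3) = -3*(G + (2 + G)*3) = -3*(G + (6 + 3*G)) = -3*(6 + 4*G) = -18 - 12*G)
(d(19) + 90)**2 = ((-18 - 12*19) + 90)**2 = ((-18 - 228) + 90)**2 = (-246 + 90)**2 = (-156)**2 = 24336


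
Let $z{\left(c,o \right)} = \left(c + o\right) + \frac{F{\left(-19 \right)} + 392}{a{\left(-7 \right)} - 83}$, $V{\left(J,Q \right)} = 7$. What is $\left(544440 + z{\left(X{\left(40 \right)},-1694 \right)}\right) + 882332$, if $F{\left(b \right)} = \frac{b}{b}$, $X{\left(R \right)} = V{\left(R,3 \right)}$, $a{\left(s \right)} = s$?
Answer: $\frac{42752419}{30} \approx 1.4251 \cdot 10^{6}$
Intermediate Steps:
$X{\left(R \right)} = 7$
$F{\left(b \right)} = 1$
$z{\left(c,o \right)} = - \frac{131}{30} + c + o$ ($z{\left(c,o \right)} = \left(c + o\right) + \frac{1 + 392}{-7 - 83} = \left(c + o\right) + \frac{393}{-90} = \left(c + o\right) + 393 \left(- \frac{1}{90}\right) = \left(c + o\right) - \frac{131}{30} = - \frac{131}{30} + c + o$)
$\left(544440 + z{\left(X{\left(40 \right)},-1694 \right)}\right) + 882332 = \left(544440 - \frac{50741}{30}\right) + 882332 = \frac{16282459}{30} + 882332 = \frac{42752419}{30}$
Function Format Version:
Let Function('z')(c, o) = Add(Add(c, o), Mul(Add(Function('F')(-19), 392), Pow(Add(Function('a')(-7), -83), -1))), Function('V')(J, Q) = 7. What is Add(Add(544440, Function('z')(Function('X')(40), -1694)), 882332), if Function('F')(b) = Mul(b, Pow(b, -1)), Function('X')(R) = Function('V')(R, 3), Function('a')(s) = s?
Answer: Rational(42752419, 30) ≈ 1.4251e+6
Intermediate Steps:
Function('X')(R) = 7
Function('F')(b) = 1
Function('z')(c, o) = Add(Rational(-131, 30), c, o) (Function('z')(c, o) = Add(Add(c, o), Mul(Add(1, 392), Pow(Add(-7, -83), -1))) = Add(Add(c, o), Mul(393, Pow(-90, -1))) = Add(Add(c, o), Mul(393, Rational(-1, 90))) = Add(Add(c, o), Rational(-131, 30)) = Add(Rational(-131, 30), c, o))
Add(Add(544440, Function('z')(Function('X')(40), -1694)), 882332) = Add(Add(544440, Add(Rational(-131, 30), 7, -1694)), 882332) = Add(Add(544440, Rational(-50741, 30)), 882332) = Add(Rational(16282459, 30), 882332) = Rational(42752419, 30)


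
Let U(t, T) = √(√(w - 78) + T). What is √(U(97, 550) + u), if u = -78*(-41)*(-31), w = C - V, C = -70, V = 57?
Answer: √(-99138 + √(550 + I*√205)) ≈ 0.e-4 + 314.82*I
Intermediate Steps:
w = -127 (w = -70 - 1*57 = -70 - 57 = -127)
U(t, T) = √(T + I*√205) (U(t, T) = √(√(-127 - 78) + T) = √(√(-205) + T) = √(I*√205 + T) = √(T + I*√205))
u = -99138 (u = 3198*(-31) = -99138)
√(U(97, 550) + u) = √(√(550 + I*√205) - 99138) = √(-99138 + √(550 + I*√205))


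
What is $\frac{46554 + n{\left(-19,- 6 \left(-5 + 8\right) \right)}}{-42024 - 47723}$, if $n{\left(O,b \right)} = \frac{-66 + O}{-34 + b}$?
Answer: $- \frac{2420893}{4666844} \approx -0.51874$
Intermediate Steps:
$n{\left(O,b \right)} = \frac{-66 + O}{-34 + b}$
$\frac{46554 + n{\left(-19,- 6 \left(-5 + 8\right) \right)}}{-42024 - 47723} = \frac{46554 + \frac{-66 - 19}{-34 - 6 \left(-5 + 8\right)}}{-42024 - 47723} = \frac{46554 + \frac{1}{-34 - 18} \left(-85\right)}{-89747} = \left(46554 + \frac{1}{-34 - 18} \left(-85\right)\right) \left(- \frac{1}{89747}\right) = \left(46554 + \frac{1}{-52} \left(-85\right)\right) \left(- \frac{1}{89747}\right) = \left(46554 - - \frac{85}{52}\right) \left(- \frac{1}{89747}\right) = \left(46554 + \frac{85}{52}\right) \left(- \frac{1}{89747}\right) = \frac{2420893}{52} \left(- \frac{1}{89747}\right) = - \frac{2420893}{4666844}$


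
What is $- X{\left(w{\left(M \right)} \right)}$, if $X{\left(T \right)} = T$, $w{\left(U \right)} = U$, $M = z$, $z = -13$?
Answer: $13$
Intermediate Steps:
$M = -13$
$- X{\left(w{\left(M \right)} \right)} = \left(-1\right) \left(-13\right) = 13$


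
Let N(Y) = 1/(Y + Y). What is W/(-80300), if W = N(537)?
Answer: -1/86242200 ≈ -1.1595e-8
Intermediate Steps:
N(Y) = 1/(2*Y)
W = 1/1074 (W = (½)/537 = (½)*(1/537) = 1/1074 ≈ 0.00093110)
W/(-80300) = (1/1074)/(-80300) = (1/1074)*(-1/80300) = -1/86242200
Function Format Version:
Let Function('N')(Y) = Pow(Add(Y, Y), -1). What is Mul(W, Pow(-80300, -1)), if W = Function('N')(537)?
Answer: Rational(-1, 86242200) ≈ -1.1595e-8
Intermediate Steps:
Function('N')(Y) = Mul(Rational(1, 2), Pow(Y, -1)) (Function('N')(Y) = Pow(Mul(2, Y), -1) = Mul(Rational(1, 2), Pow(Y, -1)))
W = Rational(1, 1074) (W = Mul(Rational(1, 2), Pow(537, -1)) = Mul(Rational(1, 2), Rational(1, 537)) = Rational(1, 1074) ≈ 0.00093110)
Mul(W, Pow(-80300, -1)) = Mul(Rational(1, 1074), Pow(-80300, -1)) = Mul(Rational(1, 1074), Rational(-1, 80300)) = Rational(-1, 86242200)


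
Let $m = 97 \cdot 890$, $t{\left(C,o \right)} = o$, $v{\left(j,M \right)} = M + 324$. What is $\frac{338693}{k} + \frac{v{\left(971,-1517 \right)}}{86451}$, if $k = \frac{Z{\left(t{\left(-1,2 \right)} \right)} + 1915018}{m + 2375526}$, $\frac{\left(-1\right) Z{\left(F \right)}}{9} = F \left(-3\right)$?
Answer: $\frac{2252624983062341}{5173746546} \approx 4.354 \cdot 10^{5}$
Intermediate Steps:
$v{\left(j,M \right)} = 324 + M$
$m = 86330$
$Z{\left(F \right)} = 27 F$ ($Z{\left(F \right)} = - 9 F \left(-3\right) = - 9 \left(- 3 F\right) = 27 F$)
$k = \frac{59846}{76933}$ ($k = \frac{27 \cdot 2 + 1915018}{86330 + 2375526} = \frac{54 + 1915018}{2461856} = 1915072 \cdot \frac{1}{2461856} = \frac{59846}{76933} \approx 0.7779$)
$\frac{338693}{k} + \frac{v{\left(971,-1517 \right)}}{86451} = \frac{338693}{\frac{59846}{76933}} + \frac{324 - 1517}{86451} = 338693 \cdot \frac{76933}{59846} - \frac{1193}{86451} = \frac{26056668569}{59846} - \frac{1193}{86451} = \frac{2252624983062341}{5173746546}$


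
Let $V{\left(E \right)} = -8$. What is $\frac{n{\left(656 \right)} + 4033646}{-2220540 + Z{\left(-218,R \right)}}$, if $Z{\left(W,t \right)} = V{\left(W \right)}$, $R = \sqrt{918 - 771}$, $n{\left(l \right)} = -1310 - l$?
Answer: $- \frac{1007920}{555137} \approx -1.8156$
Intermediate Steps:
$R = 7 \sqrt{3}$ ($R = \sqrt{147} = 7 \sqrt{3} \approx 12.124$)
$Z{\left(W,t \right)} = -8$
$\frac{n{\left(656 \right)} + 4033646}{-2220540 + Z{\left(-218,R \right)}} = \frac{\left(-1310 - 656\right) + 4033646}{-2220540 - 8} = \frac{\left(-1310 - 656\right) + 4033646}{-2220548} = \left(-1966 + 4033646\right) \left(- \frac{1}{2220548}\right) = 4031680 \left(- \frac{1}{2220548}\right) = - \frac{1007920}{555137}$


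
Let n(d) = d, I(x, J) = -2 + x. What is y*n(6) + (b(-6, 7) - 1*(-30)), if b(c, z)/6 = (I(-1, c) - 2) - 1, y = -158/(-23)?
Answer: 810/23 ≈ 35.217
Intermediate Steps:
y = 158/23 (y = -158*(-1/23) = 158/23 ≈ 6.8696)
b(c, z) = -36 (b(c, z) = 6*(((-2 - 1) - 2) - 1) = 6*((-3 - 2) - 1) = 6*(-5 - 1) = 6*(-6) = -36)
y*n(6) + (b(-6, 7) - 1*(-30)) = (158/23)*6 + (-36 - 1*(-30)) = 948/23 + (-36 + 30) = 948/23 - 6 = 810/23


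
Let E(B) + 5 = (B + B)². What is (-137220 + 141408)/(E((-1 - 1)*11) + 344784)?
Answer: 4188/346715 ≈ 0.012079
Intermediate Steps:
E(B) = -5 + 4*B² (E(B) = -5 + (B + B)² = -5 + (2*B)² = -5 + 4*B²)
(-137220 + 141408)/(E((-1 - 1)*11) + 344784) = (-137220 + 141408)/((-5 + 4*((-1 - 1)*11)²) + 344784) = 4188/((-5 + 4*(-2*11)²) + 344784) = 4188/((-5 + 4*(-22)²) + 344784) = 4188/((-5 + 4*484) + 344784) = 4188/((-5 + 1936) + 344784) = 4188/(1931 + 344784) = 4188/346715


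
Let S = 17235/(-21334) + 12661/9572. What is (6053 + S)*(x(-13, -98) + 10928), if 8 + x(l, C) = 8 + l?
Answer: 6746466015023335/102104524 ≈ 6.6074e+7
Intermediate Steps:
x(l, C) = l (x(l, C) = -8 + (8 + l) = l)
S = 52568177/102104524 (S = 17235*(-1/21334) + 12661*(1/9572) = -17235/21334 + 12661/9572 = 52568177/102104524 ≈ 0.51485)
(6053 + S)*(x(-13, -98) + 10928) = (6053 + 52568177/102104524)*(-13 + 10928) = (618091251949/102104524)*10915 = 6746466015023335/102104524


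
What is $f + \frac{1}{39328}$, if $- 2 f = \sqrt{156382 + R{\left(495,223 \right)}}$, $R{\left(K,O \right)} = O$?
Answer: $\frac{1}{39328} - \frac{\sqrt{156605}}{2} \approx -197.87$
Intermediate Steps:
$f = - \frac{\sqrt{156605}}{2}$ ($f = - \frac{\sqrt{156382 + 223}}{2} = - \frac{\sqrt{156605}}{2} \approx -197.87$)
$f + \frac{1}{39328} = - \frac{\sqrt{156605}}{2} + \frac{1}{39328} = \frac{1}{39328} - \frac{\sqrt{156605}}{2}$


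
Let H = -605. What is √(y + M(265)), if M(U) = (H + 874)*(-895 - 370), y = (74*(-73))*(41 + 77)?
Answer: I*√977721 ≈ 988.8*I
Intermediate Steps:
y = -637436 (y = -5402*118 = -637436)
M(U) = -340285 (M(U) = (-605 + 874)*(-895 - 370) = 269*(-1265) = -340285)
√(y + M(265)) = √(-637436 - 340285) = √(-977721) = I*√977721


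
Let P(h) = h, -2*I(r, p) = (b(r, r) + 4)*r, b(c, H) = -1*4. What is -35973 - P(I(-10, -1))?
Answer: -35973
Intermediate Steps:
b(c, H) = -4
I(r, p) = 0 (I(r, p) = -(-4 + 4)*r/2 = -0*r = -½*0 = 0)
-35973 - P(I(-10, -1)) = -35973 - 1*0 = -35973 + 0 = -35973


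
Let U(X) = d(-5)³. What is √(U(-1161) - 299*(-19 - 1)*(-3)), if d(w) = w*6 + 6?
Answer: 2*I*√7941 ≈ 178.22*I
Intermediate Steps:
d(w) = 6 + 6*w (d(w) = 6*w + 6 = 6 + 6*w)
U(X) = -13824 (U(X) = (6 + 6*(-5))³ = (6 - 30)³ = (-24)³ = -13824)
√(U(-1161) - 299*(-19 - 1)*(-3)) = √(-13824 - 299*(-19 - 1)*(-3)) = √(-13824 - (-5980)*(-3)) = √(-13824 - 299*60) = √(-13824 - 17940) = √(-31764) = 2*I*√7941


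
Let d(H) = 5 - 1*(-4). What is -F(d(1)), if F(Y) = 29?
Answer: -29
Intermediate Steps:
d(H) = 9 (d(H) = 5 + 4 = 9)
-F(d(1)) = -1*29 = -29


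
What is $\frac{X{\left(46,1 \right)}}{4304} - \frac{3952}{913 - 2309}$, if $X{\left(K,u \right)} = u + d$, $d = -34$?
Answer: $\frac{4240835}{1502096} \approx 2.8233$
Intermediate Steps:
$X{\left(K,u \right)} = -34 + u$ ($X{\left(K,u \right)} = u - 34 = -34 + u$)
$\frac{X{\left(46,1 \right)}}{4304} - \frac{3952}{913 - 2309} = \frac{-34 + 1}{4304} - \frac{3952}{913 - 2309} = \left(-33\right) \frac{1}{4304} - \frac{3952}{-1396} = - \frac{33}{4304} - - \frac{988}{349} = - \frac{33}{4304} + \frac{988}{349} = \frac{4240835}{1502096}$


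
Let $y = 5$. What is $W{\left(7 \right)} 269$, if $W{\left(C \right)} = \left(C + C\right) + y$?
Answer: $5111$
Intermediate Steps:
$W{\left(C \right)} = 5 + 2 C$ ($W{\left(C \right)} = \left(C + C\right) + 5 = 2 C + 5 = 5 + 2 C$)
$W{\left(7 \right)} 269 = \left(5 + 2 \cdot 7\right) 269 = \left(5 + 14\right) 269 = 19 \cdot 269 = 5111$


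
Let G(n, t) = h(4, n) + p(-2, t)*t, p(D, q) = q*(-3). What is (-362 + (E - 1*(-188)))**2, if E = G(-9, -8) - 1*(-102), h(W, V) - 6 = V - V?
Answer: 66564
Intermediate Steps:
h(W, V) = 6 (h(W, V) = 6 + (V - V) = 6 + 0 = 6)
p(D, q) = -3*q
G(n, t) = 6 - 3*t**2 (G(n, t) = 6 + (-3*t)*t = 6 - 3*t**2)
E = -84 (E = (6 - 3*(-8)**2) - 1*(-102) = (6 - 3*64) + 102 = (6 - 192) + 102 = -186 + 102 = -84)
(-362 + (E - 1*(-188)))**2 = (-362 + (-84 - 1*(-188)))**2 = (-362 + (-84 + 188))**2 = (-362 + 104)**2 = (-258)**2 = 66564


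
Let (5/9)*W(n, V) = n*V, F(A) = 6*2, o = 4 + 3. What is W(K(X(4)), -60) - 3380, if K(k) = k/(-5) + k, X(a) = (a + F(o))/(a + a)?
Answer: -17764/5 ≈ -3552.8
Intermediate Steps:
o = 7
F(A) = 12
X(a) = (12 + a)/(2*a) (X(a) = (a + 12)/(a + a) = (12 + a)/((2*a)) = (12 + a)*(1/(2*a)) = (12 + a)/(2*a))
K(k) = 4*k/5 (K(k) = k*(-1/5) + k = -k/5 + k = 4*k/5)
W(n, V) = 9*V*n/5 (W(n, V) = 9*(n*V)/5 = 9*(V*n)/5 = 9*V*n/5)
W(K(X(4)), -60) - 3380 = (9/5)*(-60)*(4*((1/2)*(12 + 4)/4)/5) - 3380 = (9/5)*(-60)*(4*((1/2)*(1/4)*16)/5) - 3380 = (9/5)*(-60)*((4/5)*2) - 3380 = (9/5)*(-60)*(8/5) - 3380 = -864/5 - 3380 = -17764/5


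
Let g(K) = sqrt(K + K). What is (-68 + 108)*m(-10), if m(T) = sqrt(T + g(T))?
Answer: 40*sqrt(-10 + 2*I*sqrt(5)) ≈ 27.633 + 129.47*I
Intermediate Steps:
g(K) = sqrt(2)*sqrt(K) (g(K) = sqrt(2*K) = sqrt(2)*sqrt(K))
m(T) = sqrt(T + sqrt(2)*sqrt(T))
(-68 + 108)*m(-10) = (-68 + 108)*sqrt(-10 + sqrt(2)*sqrt(-10)) = 40*sqrt(-10 + sqrt(2)*(I*sqrt(10))) = 40*sqrt(-10 + 2*I*sqrt(5))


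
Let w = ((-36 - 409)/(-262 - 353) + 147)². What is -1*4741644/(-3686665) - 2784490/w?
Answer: -3074820519849861/24342967888370 ≈ -126.31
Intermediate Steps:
w = 330148900/15129 (w = (-445/(-615) + 147)² = (-445*(-1/615) + 147)² = (89/123 + 147)² = (18170/123)² = 330148900/15129 ≈ 21822.)
-1*4741644/(-3686665) - 2784490/w = -1*4741644/(-3686665) - 2784490/330148900/15129 = -4741644*(-1/3686665) - 2784490*15129/330148900 = 4741644/3686665 - 4212654921/33014890 = -3074820519849861/24342967888370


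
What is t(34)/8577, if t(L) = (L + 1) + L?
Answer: 23/2859 ≈ 0.0080448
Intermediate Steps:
t(L) = 1 + 2*L (t(L) = (1 + L) + L = 1 + 2*L)
t(34)/8577 = (1 + 2*34)/8577 = (1 + 68)*(1/8577) = 69*(1/8577) = 23/2859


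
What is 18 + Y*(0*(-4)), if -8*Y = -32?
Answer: 18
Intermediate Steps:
Y = 4 (Y = -⅛*(-32) = 4)
18 + Y*(0*(-4)) = 18 + 4*(0*(-4)) = 18 + 4*0 = 18 + 0 = 18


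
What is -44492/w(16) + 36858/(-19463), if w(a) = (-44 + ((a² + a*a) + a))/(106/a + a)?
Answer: -39219816313/18840184 ≈ -2081.7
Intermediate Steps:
w(a) = (-44 + a + 2*a²)/(a + 106/a) (w(a) = (-44 + ((a² + a²) + a))/(a + 106/a) = (-44 + (2*a² + a))/(a + 106/a) = (-44 + (a + 2*a²))/(a + 106/a) = (-44 + a + 2*a²)/(a + 106/a))
-44492/w(16) + 36858/(-19463) = -44492*(106 + 16²)/(16*(-44 + 16 + 2*16²)) + 36858/(-19463) = -44492*(106 + 256)/(16*(-44 + 16 + 2*256)) + 36858*(-1/19463) = -44492*181/(8*(-44 + 16 + 512)) - 36858/19463 = -44492/(16*(1/362)*484) - 36858/19463 = -44492/3872/181 - 36858/19463 = -44492*181/3872 - 36858/19463 = -2013263/968 - 36858/19463 = -39219816313/18840184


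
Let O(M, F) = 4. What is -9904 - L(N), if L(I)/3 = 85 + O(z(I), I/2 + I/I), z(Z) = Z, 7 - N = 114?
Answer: -10171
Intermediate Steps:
N = -107 (N = 7 - 1*114 = 7 - 114 = -107)
L(I) = 267 (L(I) = 3*(85 + 4) = 3*89 = 267)
-9904 - L(N) = -9904 - 1*267 = -9904 - 267 = -10171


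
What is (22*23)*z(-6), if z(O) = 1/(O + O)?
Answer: -253/6 ≈ -42.167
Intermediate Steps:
z(O) = 1/(2*O)
(22*23)*z(-6) = (22*23)*((1/2)/(-6)) = 506*((1/2)*(-1/6)) = 506*(-1/12) = -253/6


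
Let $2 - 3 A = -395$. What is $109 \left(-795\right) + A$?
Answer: $- \frac{259568}{3} \approx -86523.0$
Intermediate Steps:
$A = \frac{397}{3}$ ($A = \frac{2}{3} - - \frac{395}{3} = \frac{2}{3} + \frac{395}{3} = \frac{397}{3} \approx 132.33$)
$109 \left(-795\right) + A = 109 \left(-795\right) + \frac{397}{3} = -86655 + \frac{397}{3} = - \frac{259568}{3}$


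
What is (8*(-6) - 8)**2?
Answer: 3136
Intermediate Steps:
(8*(-6) - 8)**2 = (-48 - 8)**2 = (-56)**2 = 3136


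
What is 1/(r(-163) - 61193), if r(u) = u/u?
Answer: -1/61192 ≈ -1.6342e-5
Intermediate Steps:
r(u) = 1
1/(r(-163) - 61193) = 1/(1 - 61193) = 1/(-61192) = -1/61192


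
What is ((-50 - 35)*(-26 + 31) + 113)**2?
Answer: 97344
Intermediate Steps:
((-50 - 35)*(-26 + 31) + 113)**2 = (-85*5 + 113)**2 = (-425 + 113)**2 = (-312)**2 = 97344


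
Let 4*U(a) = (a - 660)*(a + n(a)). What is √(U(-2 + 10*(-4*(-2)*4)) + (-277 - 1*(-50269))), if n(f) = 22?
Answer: √20922 ≈ 144.64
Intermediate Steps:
U(a) = (-660 + a)*(22 + a)/4 (U(a) = ((a - 660)*(a + 22))/4 = ((-660 + a)*(22 + a))/4 = (-660 + a)*(22 + a)/4)
√(U(-2 + 10*(-4*(-2)*4)) + (-277 - 1*(-50269))) = √((-3630 - 319*(-2 + 10*(-4*(-2)*4))/2 + (-2 + 10*(-4*(-2)*4))²/4) + (-277 - 1*(-50269))) = √((-3630 - 319*(-2 + 10*(8*4))/2 + (-2 + 10*(8*4))²/4) + (-277 + 50269)) = √((-3630 - 319*(-2 + 10*32)/2 + (-2 + 10*32)²/4) + 49992) = √((-3630 - 319*(-2 + 320)/2 + (-2 + 320)²/4) + 49992) = √((-3630 - 319/2*318 + (¼)*318²) + 49992) = √((-3630 - 50721 + (¼)*101124) + 49992) = √((-3630 - 50721 + 25281) + 49992) = √(-29070 + 49992) = √20922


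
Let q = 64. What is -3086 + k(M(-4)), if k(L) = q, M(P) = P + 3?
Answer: -3022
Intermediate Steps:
M(P) = 3 + P
k(L) = 64
-3086 + k(M(-4)) = -3086 + 64 = -3022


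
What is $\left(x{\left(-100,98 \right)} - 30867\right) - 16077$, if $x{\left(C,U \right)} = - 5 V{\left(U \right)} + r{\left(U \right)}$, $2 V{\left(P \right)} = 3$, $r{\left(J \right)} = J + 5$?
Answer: $- \frac{93697}{2} \approx -46849.0$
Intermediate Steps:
$r{\left(J \right)} = 5 + J$
$V{\left(P \right)} = \frac{3}{2}$ ($V{\left(P \right)} = \frac{1}{2} \cdot 3 = \frac{3}{2}$)
$x{\left(C,U \right)} = - \frac{5}{2} + U$ ($x{\left(C,U \right)} = \left(-5\right) \frac{3}{2} + \left(5 + U\right) = - \frac{15}{2} + \left(5 + U\right) = - \frac{5}{2} + U$)
$\left(x{\left(-100,98 \right)} - 30867\right) - 16077 = \left(\left(- \frac{5}{2} + 98\right) - 30867\right) - 16077 = \left(\frac{191}{2} - 30867\right) - 16077 = - \frac{61543}{2} - 16077 = - \frac{93697}{2}$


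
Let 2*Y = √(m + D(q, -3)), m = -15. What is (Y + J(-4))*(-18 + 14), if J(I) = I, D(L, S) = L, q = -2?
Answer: 16 - 2*I*√17 ≈ 16.0 - 8.2462*I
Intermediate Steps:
Y = I*√17/2 (Y = √(-15 - 2)/2 = √(-17)/2 = (I*√17)/2 = I*√17/2 ≈ 2.0616*I)
(Y + J(-4))*(-18 + 14) = (I*√17/2 - 4)*(-18 + 14) = (-4 + I*√17/2)*(-4) = 16 - 2*I*√17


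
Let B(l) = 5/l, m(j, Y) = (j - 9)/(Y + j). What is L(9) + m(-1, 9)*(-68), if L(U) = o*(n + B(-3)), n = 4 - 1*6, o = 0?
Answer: 85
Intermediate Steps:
m(j, Y) = (-9 + j)/(Y + j)
n = -2 (n = 4 - 6 = -2)
L(U) = 0 (L(U) = 0*(-2 + 5/(-3)) = 0*(-2 + 5*(-⅓)) = 0*(-2 - 5/3) = 0*(-11/3) = 0)
L(9) + m(-1, 9)*(-68) = 0 + ((-9 - 1)/(9 - 1))*(-68) = 0 + (-10/8)*(-68) = 0 + ((⅛)*(-10))*(-68) = 0 - 5/4*(-68) = 0 + 85 = 85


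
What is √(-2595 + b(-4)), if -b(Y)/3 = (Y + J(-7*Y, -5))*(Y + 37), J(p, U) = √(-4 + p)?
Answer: √(-2199 - 198*√6) ≈ 51.807*I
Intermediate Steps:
b(Y) = -3*(37 + Y)*(Y + √(-4 - 7*Y)) (b(Y) = -3*(Y + √(-4 - 7*Y))*(Y + 37) = -3*(Y + √(-4 - 7*Y))*(37 + Y) = -3*(37 + Y)*(Y + √(-4 - 7*Y)))
√(-2595 + b(-4)) = √(-2595 + (-111*(-4) - 111*√(-4 - 7*(-4)) - 3*(-4)² - 3*(-4)*√(-4 - 7*(-4)))) = √(-2595 + (444 - 111*√(-4 + 28) - 3*16 - 3*(-4)*√(-4 + 28))) = √(-2595 + (444 - 222*√6 - 48 - 3*(-4)*√24)) = √(-2595 + (444 - 222*√6 - 48 - 3*(-4)*2*√6)) = √(-2595 + (444 - 222*√6 - 48 + 24*√6)) = √(-2595 + (396 - 198*√6)) = √(-2199 - 198*√6)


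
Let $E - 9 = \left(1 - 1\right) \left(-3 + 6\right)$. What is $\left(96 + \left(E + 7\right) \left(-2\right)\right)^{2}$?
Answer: $4096$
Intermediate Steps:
$E = 9$ ($E = 9 + \left(1 - 1\right) \left(-3 + 6\right) = 9 + 0 \cdot 3 = 9 + 0 = 9$)
$\left(96 + \left(E + 7\right) \left(-2\right)\right)^{2} = \left(96 + \left(9 + 7\right) \left(-2\right)\right)^{2} = \left(96 + 16 \left(-2\right)\right)^{2} = \left(96 - 32\right)^{2} = 64^{2} = 4096$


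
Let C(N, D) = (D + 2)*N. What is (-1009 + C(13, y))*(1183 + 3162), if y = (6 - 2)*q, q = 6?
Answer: -2915495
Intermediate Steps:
y = 24 (y = (6 - 2)*6 = 4*6 = 24)
C(N, D) = N*(2 + D) (C(N, D) = (2 + D)*N = N*(2 + D))
(-1009 + C(13, y))*(1183 + 3162) = (-1009 + 13*(2 + 24))*(1183 + 3162) = (-1009 + 13*26)*4345 = (-1009 + 338)*4345 = -671*4345 = -2915495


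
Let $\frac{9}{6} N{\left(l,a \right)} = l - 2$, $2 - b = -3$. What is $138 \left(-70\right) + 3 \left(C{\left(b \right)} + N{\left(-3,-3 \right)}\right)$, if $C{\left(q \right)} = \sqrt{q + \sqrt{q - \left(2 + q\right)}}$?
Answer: $-9670 + 3 \sqrt{5 + i \sqrt{2}} \approx -9663.2 + 0.93951 i$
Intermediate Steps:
$b = 5$ ($b = 2 - -3 = 2 + 3 = 5$)
$N{\left(l,a \right)} = - \frac{4}{3} + \frac{2 l}{3}$ ($N{\left(l,a \right)} = \frac{2 \left(l - 2\right)}{3} = \frac{2 \left(-2 + l\right)}{3} = - \frac{4}{3} + \frac{2 l}{3}$)
$C{\left(q \right)} = \sqrt{q + i \sqrt{2}}$ ($C{\left(q \right)} = \sqrt{q + \sqrt{-2}} = \sqrt{q + i \sqrt{2}}$)
$138 \left(-70\right) + 3 \left(C{\left(b \right)} + N{\left(-3,-3 \right)}\right) = 138 \left(-70\right) + 3 \left(\sqrt{5 + i \sqrt{2}} + \left(- \frac{4}{3} + \frac{2}{3} \left(-3\right)\right)\right) = -9660 + 3 \left(\sqrt{5 + i \sqrt{2}} - \frac{10}{3}\right) = -9660 + 3 \left(- \frac{10}{3} + \sqrt{5 + i \sqrt{2}}\right) = -9660 - \left(10 - 3 \sqrt{5 + i \sqrt{2}}\right) = -9670 + 3 \sqrt{5 + i \sqrt{2}}$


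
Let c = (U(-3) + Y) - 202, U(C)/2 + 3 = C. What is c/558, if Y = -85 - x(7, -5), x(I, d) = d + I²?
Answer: -343/558 ≈ -0.61470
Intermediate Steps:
U(C) = -6 + 2*C
Y = -129 (Y = -85 - (-5 + 7²) = -85 - (-5 + 49) = -85 - 1*44 = -85 - 44 = -129)
c = -343 (c = ((-6 + 2*(-3)) - 129) - 202 = ((-6 - 6) - 129) - 202 = (-12 - 129) - 202 = -141 - 202 = -343)
c/558 = -343/558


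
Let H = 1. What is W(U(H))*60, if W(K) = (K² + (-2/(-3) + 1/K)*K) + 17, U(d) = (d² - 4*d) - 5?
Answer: 4600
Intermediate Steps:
U(d) = -5 + d² - 4*d
W(K) = 17 + K² + K*(⅔ + 1/K) (W(K) = (K² + (-2*(-⅓) + 1/K)*K) + 17 = (K² + (⅔ + 1/K)*K) + 17 = (K² + K*(⅔ + 1/K)) + 17 = 17 + K² + K*(⅔ + 1/K))
W(U(H))*60 = (18 + (-5 + 1² - 4*1)² + 2*(-5 + 1² - 4*1)/3)*60 = (18 + (-5 + 1 - 4)² + 2*(-5 + 1 - 4)/3)*60 = (18 + (-8)² + (⅔)*(-8))*60 = (18 + 64 - 16/3)*60 = (230/3)*60 = 4600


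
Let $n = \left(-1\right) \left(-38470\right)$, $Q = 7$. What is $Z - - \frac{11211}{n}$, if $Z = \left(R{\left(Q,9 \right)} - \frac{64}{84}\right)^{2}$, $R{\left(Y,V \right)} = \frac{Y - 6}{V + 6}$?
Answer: $\frac{65721581}{84826350} \approx 0.77478$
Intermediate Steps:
$n = 38470$
$R{\left(Y,V \right)} = \frac{-6 + Y}{6 + V}$
$Z = \frac{5329}{11025}$ ($Z = \left(\frac{-6 + 7}{6 + 9} - \frac{64}{84}\right)^{2} = \left(\frac{1}{15} \cdot 1 - \frac{16}{21}\right)^{2} = \left(\frac{1}{15} - \frac{16}{21}\right)^{2} = \left(- \frac{73}{105}\right)^{2} = \frac{5329}{11025} \approx 0.48336$)
$Z - - \frac{11211}{n} = \frac{5329}{11025} - - \frac{11211}{38470} = \frac{5329}{11025} + \frac{11211}{38470} = \frac{65721581}{84826350}$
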